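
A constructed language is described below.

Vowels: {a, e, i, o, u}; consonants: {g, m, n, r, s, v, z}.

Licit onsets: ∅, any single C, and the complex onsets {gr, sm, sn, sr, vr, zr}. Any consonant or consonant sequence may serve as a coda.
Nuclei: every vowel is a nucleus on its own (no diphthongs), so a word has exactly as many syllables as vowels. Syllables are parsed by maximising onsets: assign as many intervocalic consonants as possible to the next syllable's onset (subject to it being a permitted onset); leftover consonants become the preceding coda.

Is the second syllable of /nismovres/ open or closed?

open

Nuclei (vowels): i, o, e → 3 syllables.
σ1/σ2 boundary: /sm/ is a licit onset in full, so it all attaches to the next syllable.
σ2/σ3 boundary: cluster /vr/ — /vr/ is itself a permitted onset, so the whole cluster goes right; preceding coda = ∅.
Syllabification: ni.smo.vres.
Syllable 2 is /smo/; it ends in its nucleus with no coda, so it is open.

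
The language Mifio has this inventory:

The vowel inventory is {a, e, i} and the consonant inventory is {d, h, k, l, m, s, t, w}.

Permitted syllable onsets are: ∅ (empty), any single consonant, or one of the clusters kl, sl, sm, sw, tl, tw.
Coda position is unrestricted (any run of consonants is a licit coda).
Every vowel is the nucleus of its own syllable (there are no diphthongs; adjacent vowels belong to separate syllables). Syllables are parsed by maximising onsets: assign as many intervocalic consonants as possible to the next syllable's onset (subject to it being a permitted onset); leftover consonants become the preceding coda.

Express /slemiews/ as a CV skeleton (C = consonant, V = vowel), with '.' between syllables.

The vowels are e, i, e — 3 nuclei, so 3 syllables.
V1 /e/ – V2 /i/: /m/ is a single consonant, so it becomes the next onset.
V2 /i/ – V3 /e/: no consonants, so the boundary falls immediately after /i/.
So the parse is sle.mi.ews.
Mapping each syllable to C/V: /sle/ → CCV, /mi/ → CV, /ews/ → VCC.

CCV.CV.VCC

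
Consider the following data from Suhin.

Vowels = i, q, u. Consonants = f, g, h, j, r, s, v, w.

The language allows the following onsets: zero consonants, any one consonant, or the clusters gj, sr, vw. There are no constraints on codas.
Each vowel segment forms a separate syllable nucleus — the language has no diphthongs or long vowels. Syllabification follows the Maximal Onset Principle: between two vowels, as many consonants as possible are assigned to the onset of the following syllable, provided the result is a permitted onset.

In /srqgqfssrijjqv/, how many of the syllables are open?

1

Nuclei (vowels): q, q, i, q → 4 syllables.
Between /q/ (V1) and /q/ (V2): /g/ → onset of the next syllable (single consonants are always licit onsets).
Between /q/ (V2) and /i/ (V3): cluster /fssr/ — the longest permitted-onset suffix is /sr/; onset = /sr/, preceding coda = /fs/.
Between /i/ (V3) and /q/ (V4): /jj/ — longest licit onset from the right is /j/, leaving /j/ as coda.
Putting it together: srq.gqfs.srij.jqv.
Classifying each syllable: /srq/ (open), /gqfs/ (closed), /srij/ (closed), /jqv/ (closed).
Open syllables: 1.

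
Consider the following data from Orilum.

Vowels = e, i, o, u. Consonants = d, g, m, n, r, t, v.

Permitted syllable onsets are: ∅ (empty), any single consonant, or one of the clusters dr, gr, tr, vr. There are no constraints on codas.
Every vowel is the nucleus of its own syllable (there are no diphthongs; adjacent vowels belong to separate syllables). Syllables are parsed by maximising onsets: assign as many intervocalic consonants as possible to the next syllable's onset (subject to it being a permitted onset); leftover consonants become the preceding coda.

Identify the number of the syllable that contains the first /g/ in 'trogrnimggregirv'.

Vowels present: o, i, e, i; each is a nucleus, giving 4 syllables.
/o…i/ gap (V1→V2): cluster /grn/ — the longest permitted-onset suffix is /n/; onset = /n/, preceding coda = /gr/.
/i…e/ gap (V2→V3): cluster /mggr/ — the longest permitted-onset suffix is /gr/; onset = /gr/, preceding coda = /mg/.
/e…i/ gap (V3→V4): /g/ is a single consonant, so it becomes the next onset.
So the parse is trogr.nimg.gre.girv.
The first /g/ is in the coda of syllable 1 (/trogr/).

1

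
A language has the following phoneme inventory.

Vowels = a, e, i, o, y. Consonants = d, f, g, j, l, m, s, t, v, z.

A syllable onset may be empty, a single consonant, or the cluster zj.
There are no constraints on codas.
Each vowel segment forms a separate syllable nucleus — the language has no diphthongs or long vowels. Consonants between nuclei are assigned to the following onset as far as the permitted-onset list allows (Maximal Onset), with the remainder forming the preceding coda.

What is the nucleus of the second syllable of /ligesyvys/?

e

Vowels present: i, e, y, y; each is a nucleus, giving 4 syllables.
The second nucleus (vowel 2 from the left) is /e/.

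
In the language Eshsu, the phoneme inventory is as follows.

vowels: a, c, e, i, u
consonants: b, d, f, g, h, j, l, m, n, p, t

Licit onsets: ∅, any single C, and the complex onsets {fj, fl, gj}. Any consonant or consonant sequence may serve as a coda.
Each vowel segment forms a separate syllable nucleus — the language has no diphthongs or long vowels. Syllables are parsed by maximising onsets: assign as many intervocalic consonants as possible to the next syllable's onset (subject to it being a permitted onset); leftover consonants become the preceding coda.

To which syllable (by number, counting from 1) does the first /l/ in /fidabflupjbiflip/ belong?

Vowels present: i, a, u, i, i; each is a nucleus, giving 5 syllables.
σ1/σ2 boundary: /d/ is a single consonant, so it becomes the next onset.
σ2/σ3 boundary: /bfl/ splits as /b/ + /fl/ (/fl/ is the longest suffix that is a licit onset).
σ3/σ4 boundary: /pjb/ splits as /pj/ + /b/ (/b/ is the longest suffix that is a licit onset).
σ4/σ5 boundary: /fl/ is a licit onset in full, so it all attaches to the next syllable.
Result: fi.dab.flupj.bi.flip.
The first /l/ is in the onset of syllable 3 (/flupj/).

3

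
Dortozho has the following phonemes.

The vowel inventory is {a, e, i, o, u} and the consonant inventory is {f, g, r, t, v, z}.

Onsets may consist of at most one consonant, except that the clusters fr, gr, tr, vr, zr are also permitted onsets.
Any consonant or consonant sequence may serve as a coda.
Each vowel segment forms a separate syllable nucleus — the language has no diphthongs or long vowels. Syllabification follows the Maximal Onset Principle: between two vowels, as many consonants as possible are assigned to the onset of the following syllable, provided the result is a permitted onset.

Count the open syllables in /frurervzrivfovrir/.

2

The vowels are u, e, i, o, i — 5 nuclei, so 5 syllables.
V1 /u/ – V2 /e/: /r/ → onset of the next syllable (single consonants are always licit onsets).
V2 /e/ – V3 /i/: cluster /rvzr/ — the longest permitted-onset suffix is /zr/; onset = /zr/, preceding coda = /rv/.
V3 /i/ – V4 /o/: /vf/; trying suffixes from longest down, /f/ is the first permitted one, so coda /v/ | onset /f/.
V4 /o/ – V5 /i/: cluster /vr/ — /vr/ is itself a permitted onset, so the whole cluster goes right; preceding coda = ∅.
So the parse is fru.rerv.zriv.fo.vrir.
Classifying each syllable: /fru/ (open), /rerv/ (closed), /zriv/ (closed), /fo/ (open), /vrir/ (closed).
Open syllables: 2.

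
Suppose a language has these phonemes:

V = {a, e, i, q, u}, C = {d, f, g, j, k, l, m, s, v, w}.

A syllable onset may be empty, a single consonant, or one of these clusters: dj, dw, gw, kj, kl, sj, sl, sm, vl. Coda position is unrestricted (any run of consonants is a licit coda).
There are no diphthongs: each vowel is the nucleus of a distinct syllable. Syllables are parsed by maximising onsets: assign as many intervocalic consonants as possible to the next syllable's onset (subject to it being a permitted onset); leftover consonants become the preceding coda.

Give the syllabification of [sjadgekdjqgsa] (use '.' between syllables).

sjad.gek.djqg.sa

Nuclei (vowels): a, e, q, a → 4 syllables.
/a…e/ gap (V1→V2): /dg/ — longest licit onset from the right is /g/, leaving /d/ as coda.
/e…q/ gap (V2→V3): /kdj/ — longest licit onset from the right is /dj/, leaving /k/ as coda.
/q…a/ gap (V3→V4): cluster /gs/ — the longest permitted-onset suffix is /s/; onset = /s/, preceding coda = /g/.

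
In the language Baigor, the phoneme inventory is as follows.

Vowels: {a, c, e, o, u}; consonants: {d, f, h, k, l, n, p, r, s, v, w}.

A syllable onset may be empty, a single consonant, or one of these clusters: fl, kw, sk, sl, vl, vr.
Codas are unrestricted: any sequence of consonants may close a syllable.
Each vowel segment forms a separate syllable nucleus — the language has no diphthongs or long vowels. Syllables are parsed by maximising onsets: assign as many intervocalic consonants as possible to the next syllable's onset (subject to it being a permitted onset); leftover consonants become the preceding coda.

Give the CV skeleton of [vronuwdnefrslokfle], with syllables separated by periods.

CCV.CVCC.CVCC.CCVC.CCV

Vowels present: o, u, e, o, e; each is a nucleus, giving 5 syllables.
σ1/σ2 boundary: /n/ is a single consonant, so it becomes the next onset.
σ2/σ3 boundary: cluster /wdn/ — the longest permitted-onset suffix is /n/; onset = /n/, preceding coda = /wd/.
σ3/σ4 boundary: cluster /frsl/ — the longest permitted-onset suffix is /sl/; onset = /sl/, preceding coda = /fr/.
σ4/σ5 boundary: /kfl/ — longest licit onset from the right is /fl/, leaving /k/ as coda.
Putting it together: vro.nuwd.nefr.slok.fle.
Mapping each syllable to C/V: /vro/ → CCV, /nuwd/ → CVCC, /nefr/ → CVCC, /slok/ → CCVC, /fle/ → CCV.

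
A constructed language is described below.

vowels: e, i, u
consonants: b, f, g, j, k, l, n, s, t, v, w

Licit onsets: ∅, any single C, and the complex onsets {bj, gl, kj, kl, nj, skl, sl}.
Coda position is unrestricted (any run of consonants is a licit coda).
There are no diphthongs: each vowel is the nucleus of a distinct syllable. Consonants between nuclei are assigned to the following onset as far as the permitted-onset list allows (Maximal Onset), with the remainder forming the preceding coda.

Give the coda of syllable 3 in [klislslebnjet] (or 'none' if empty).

Nuclei (vowels): i, e, e → 3 syllables.
Between /i/ (V1) and /e/ (V2): cluster /slsl/ — the longest permitted-onset suffix is /sl/; onset = /sl/, preceding coda = /sl/.
Between /e/ (V2) and /e/ (V3): /bnj/ — longest licit onset from the right is /nj/, leaving /b/ as coda.
Putting it together: klisl.sleb.njet.
Syllable 3 is /njet/: onset /nj/, nucleus /e/, coda /t/.

t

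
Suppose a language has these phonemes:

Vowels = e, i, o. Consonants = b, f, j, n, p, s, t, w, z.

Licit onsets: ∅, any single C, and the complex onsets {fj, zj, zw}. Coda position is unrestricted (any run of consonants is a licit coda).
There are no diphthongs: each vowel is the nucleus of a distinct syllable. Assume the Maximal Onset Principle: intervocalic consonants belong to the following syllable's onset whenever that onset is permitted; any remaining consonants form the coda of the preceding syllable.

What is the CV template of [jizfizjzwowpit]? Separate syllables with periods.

CVC.CVCC.CCVC.CVC

Vowels present: i, i, o, i; each is a nucleus, giving 4 syllables.
V1 /i/ – V2 /i/: /zf/; trying suffixes from longest down, /f/ is the first permitted one, so coda /z/ | onset /f/.
V2 /i/ – V3 /o/: /zjzw/ — longest licit onset from the right is /zw/, leaving /zj/ as coda.
V3 /o/ – V4 /i/: /wp/ — longest licit onset from the right is /p/, leaving /w/ as coda.
Putting it together: jiz.fizj.zwow.pit.
Mapping each syllable to C/V: /jiz/ → CVC, /fizj/ → CVCC, /zwow/ → CCVC, /pit/ → CVC.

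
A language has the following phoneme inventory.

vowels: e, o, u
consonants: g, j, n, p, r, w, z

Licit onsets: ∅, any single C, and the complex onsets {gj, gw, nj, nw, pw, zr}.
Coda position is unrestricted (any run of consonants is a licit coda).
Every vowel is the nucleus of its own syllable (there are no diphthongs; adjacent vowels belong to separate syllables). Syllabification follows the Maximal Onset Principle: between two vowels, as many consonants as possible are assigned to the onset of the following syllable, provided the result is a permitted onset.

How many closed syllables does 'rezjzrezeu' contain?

1

The vowels are e, e, e, u — 4 nuclei, so 4 syllables.
/e…e/ gap (V1→V2): /zjzr/ splits as /zj/ + /zr/ (/zr/ is the longest suffix that is a licit onset).
/e…e/ gap (V2→V3): just /z/ — single C goes to the following onset.
/e…u/ gap (V3→V4): nothing intervenes; syllable break is V.V.
Putting it together: rezj.zre.ze.u.
Classifying each syllable: /rezj/ (closed), /zre/ (open), /ze/ (open), /u/ (open).
Closed syllables: 1.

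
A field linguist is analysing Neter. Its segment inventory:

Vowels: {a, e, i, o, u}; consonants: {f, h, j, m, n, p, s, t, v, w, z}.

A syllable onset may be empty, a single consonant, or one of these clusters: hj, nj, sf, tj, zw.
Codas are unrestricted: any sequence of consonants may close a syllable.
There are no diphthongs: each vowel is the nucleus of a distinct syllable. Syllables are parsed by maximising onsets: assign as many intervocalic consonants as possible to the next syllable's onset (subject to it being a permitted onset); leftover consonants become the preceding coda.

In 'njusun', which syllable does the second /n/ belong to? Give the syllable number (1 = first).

2

Nuclei (vowels): u, u → 2 syllables.
σ1/σ2 boundary: /s/ is a single consonant, so it becomes the next onset.
Syllabification: nju.sun.
The second /n/ is in the coda of syllable 2 (/sun/).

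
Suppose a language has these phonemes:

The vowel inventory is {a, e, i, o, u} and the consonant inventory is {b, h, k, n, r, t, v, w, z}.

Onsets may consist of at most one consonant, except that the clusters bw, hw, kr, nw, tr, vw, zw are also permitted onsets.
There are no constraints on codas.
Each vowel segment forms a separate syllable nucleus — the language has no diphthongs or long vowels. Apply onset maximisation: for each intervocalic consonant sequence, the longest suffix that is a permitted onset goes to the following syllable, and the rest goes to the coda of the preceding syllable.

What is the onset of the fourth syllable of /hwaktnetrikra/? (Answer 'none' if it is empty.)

kr

Vowels present: a, e, i, a; each is a nucleus, giving 4 syllables.
V1 /a/ – V2 /e/: /ktn/ — longest licit onset from the right is /n/, leaving /kt/ as coda.
V2 /e/ – V3 /i/: /tr/ is a licit onset in full, so it all attaches to the next syllable.
V3 /i/ – V4 /a/: cluster /kr/ — /kr/ is itself a permitted onset, so the whole cluster goes right; preceding coda = ∅.
Result: hwakt.ne.tri.kra.
Syllable 4 is /kra/: onset /kr/, nucleus /a/, coda ∅.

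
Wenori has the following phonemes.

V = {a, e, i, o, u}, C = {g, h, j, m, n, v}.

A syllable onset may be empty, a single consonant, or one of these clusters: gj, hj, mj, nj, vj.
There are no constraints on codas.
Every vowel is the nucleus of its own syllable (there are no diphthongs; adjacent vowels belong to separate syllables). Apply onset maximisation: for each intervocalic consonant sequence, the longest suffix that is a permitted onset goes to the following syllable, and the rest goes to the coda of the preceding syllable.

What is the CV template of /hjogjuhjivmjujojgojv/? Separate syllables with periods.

Vowels present: o, u, i, u, o, o; each is a nucleus, giving 6 syllables.
σ1/σ2 boundary: /gj/ — entire cluster is a permitted onset → onset /gj/, coda ∅.
σ2/σ3 boundary: cluster /hj/ — /hj/ is itself a permitted onset, so the whole cluster goes right; preceding coda = ∅.
σ3/σ4 boundary: cluster /vmj/ — the longest permitted-onset suffix is /mj/; onset = /mj/, preceding coda = /v/.
σ4/σ5 boundary: /j/ is a single consonant, so it becomes the next onset.
σ5/σ6 boundary: /jg/ splits as /j/ + /g/ (/g/ is the longest suffix that is a licit onset).
So the parse is hjo.gju.hjiv.mju.joj.gojv.
Mapping each syllable to C/V: /hjo/ → CCV, /gju/ → CCV, /hjiv/ → CCVC, /mju/ → CCV, /joj/ → CVC, /gojv/ → CVCC.

CCV.CCV.CCVC.CCV.CVC.CVCC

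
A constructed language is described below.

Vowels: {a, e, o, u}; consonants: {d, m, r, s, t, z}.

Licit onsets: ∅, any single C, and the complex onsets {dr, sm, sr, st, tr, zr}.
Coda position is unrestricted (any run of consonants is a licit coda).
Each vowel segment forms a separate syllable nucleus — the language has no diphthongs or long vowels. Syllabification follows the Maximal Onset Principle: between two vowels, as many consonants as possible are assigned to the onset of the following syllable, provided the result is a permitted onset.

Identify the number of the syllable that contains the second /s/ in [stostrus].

1

Vowels present: o, u; each is a nucleus, giving 2 syllables.
/o…u/ gap (V1→V2): /str/ splits as /s/ + /tr/ (/tr/ is the longest suffix that is a licit onset).
Result: stos.trus.
The second /s/ is in the coda of syllable 1 (/stos/).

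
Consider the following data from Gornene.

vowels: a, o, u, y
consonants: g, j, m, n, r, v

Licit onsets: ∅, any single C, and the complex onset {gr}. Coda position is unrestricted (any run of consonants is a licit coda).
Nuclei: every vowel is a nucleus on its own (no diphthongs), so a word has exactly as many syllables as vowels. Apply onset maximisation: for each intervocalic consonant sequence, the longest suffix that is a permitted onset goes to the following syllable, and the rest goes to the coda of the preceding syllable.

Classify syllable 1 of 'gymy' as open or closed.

The vowels are y, y — 2 nuclei, so 2 syllables.
/y…y/ gap (V1→V2): just /m/ — single C goes to the following onset.
Syllabification: gy.my.
Syllable 1 is /gy/; it ends in its nucleus with no coda, so it is open.

open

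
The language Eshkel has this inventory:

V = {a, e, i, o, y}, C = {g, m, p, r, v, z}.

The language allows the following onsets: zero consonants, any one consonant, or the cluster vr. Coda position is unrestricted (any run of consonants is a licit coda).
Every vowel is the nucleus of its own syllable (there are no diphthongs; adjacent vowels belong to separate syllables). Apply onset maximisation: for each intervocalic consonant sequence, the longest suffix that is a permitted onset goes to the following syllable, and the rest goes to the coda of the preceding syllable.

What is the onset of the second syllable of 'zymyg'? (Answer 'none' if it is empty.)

The vowels are y, y — 2 nuclei, so 2 syllables.
σ1/σ2 boundary: just /m/ — single C goes to the following onset.
Result: zy.myg.
Syllable 2 is /myg/: onset /m/, nucleus /y/, coda /g/.

m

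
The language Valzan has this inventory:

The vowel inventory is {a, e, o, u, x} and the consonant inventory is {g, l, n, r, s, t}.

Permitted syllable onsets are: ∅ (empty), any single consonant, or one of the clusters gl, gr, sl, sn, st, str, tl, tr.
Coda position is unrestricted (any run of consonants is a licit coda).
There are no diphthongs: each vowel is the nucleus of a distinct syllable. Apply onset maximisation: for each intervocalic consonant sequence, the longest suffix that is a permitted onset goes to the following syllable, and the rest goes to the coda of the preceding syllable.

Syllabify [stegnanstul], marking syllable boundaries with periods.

steg.nan.stul

Vowels present: e, a, u; each is a nucleus, giving 3 syllables.
/e…a/ gap (V1→V2): /gn/; trying suffixes from longest down, /n/ is the first permitted one, so coda /g/ | onset /n/.
/a…u/ gap (V2→V3): cluster /nst/ — the longest permitted-onset suffix is /st/; onset = /st/, preceding coda = /n/.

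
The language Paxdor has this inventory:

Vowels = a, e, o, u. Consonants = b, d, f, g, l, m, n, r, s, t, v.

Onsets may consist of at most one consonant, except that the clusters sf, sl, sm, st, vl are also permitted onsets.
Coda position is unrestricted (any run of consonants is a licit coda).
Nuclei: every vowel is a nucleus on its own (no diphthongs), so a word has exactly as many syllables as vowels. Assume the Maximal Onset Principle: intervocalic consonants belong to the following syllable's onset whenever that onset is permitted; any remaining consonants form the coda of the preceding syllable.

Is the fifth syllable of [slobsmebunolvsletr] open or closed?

closed

Nuclei (vowels): o, e, u, o, e → 5 syllables.
Between /o/ (V1) and /e/ (V2): /bsm/ splits as /b/ + /sm/ (/sm/ is the longest suffix that is a licit onset).
Between /e/ (V2) and /u/ (V3): /b/ is a single consonant, so it becomes the next onset.
Between /u/ (V3) and /o/ (V4): /n/ → onset of the next syllable (single consonants are always licit onsets).
Between /o/ (V4) and /e/ (V5): cluster /lvsl/ — the longest permitted-onset suffix is /sl/; onset = /sl/, preceding coda = /lv/.
Result: slob.sme.bu.nolv.sletr.
Syllable 5 is /sletr/ with coda /tr/, so it is closed.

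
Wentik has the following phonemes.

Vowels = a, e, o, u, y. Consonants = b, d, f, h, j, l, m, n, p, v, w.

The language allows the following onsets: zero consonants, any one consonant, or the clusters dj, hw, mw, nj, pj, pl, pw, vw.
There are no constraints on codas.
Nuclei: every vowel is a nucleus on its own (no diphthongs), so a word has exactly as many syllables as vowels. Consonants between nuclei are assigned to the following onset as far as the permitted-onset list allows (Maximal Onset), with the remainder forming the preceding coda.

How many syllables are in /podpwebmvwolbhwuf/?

4

Nuclei (vowels): o, e, o, u → 4 syllables.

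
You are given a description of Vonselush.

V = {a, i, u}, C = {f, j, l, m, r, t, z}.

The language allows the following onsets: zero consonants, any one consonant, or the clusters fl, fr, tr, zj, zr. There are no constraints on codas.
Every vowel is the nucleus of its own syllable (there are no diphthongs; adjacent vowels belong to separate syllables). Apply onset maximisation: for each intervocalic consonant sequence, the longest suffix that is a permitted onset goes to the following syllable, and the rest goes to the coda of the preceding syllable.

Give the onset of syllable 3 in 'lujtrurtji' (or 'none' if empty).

Nuclei (vowels): u, u, i → 3 syllables.
/u…u/ gap (V1→V2): /jtr/; trying suffixes from longest down, /tr/ is the first permitted one, so coda /j/ | onset /tr/.
/u…i/ gap (V2→V3): /rtj/ — longest licit onset from the right is /j/, leaving /rt/ as coda.
Putting it together: luj.trurt.ji.
Syllable 3 is /ji/: onset /j/, nucleus /i/, coda ∅.

j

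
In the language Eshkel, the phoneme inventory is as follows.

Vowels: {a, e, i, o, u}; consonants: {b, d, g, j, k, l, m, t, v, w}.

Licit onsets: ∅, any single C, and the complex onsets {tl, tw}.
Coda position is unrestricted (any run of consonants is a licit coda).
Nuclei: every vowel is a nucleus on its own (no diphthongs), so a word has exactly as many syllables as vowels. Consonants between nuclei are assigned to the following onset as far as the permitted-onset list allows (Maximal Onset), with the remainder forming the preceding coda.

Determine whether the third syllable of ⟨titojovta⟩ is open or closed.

The vowels are i, o, o, a — 4 nuclei, so 4 syllables.
σ1/σ2 boundary: /t/ → onset of the next syllable (single consonants are always licit onsets).
σ2/σ3 boundary: /j/ → onset of the next syllable (single consonants are always licit onsets).
σ3/σ4 boundary: /vt/; trying suffixes from longest down, /t/ is the first permitted one, so coda /v/ | onset /t/.
So the parse is ti.to.jov.ta.
Syllable 3 is /jov/ with coda /v/, so it is closed.

closed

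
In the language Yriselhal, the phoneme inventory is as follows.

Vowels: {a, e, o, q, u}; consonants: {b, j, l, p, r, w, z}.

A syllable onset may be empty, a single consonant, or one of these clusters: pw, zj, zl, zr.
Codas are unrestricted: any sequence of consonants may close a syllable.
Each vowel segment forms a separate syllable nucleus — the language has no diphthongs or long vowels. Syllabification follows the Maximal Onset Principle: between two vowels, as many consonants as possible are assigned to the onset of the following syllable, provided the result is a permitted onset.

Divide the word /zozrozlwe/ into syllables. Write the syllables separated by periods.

Vowels present: o, o, e; each is a nucleus, giving 3 syllables.
V1 /o/ – V2 /o/: cluster /zr/ — /zr/ is itself a permitted onset, so the whole cluster goes right; preceding coda = ∅.
V2 /o/ – V3 /e/: /zlw/ — longest licit onset from the right is /w/, leaving /zl/ as coda.

zo.zrozl.we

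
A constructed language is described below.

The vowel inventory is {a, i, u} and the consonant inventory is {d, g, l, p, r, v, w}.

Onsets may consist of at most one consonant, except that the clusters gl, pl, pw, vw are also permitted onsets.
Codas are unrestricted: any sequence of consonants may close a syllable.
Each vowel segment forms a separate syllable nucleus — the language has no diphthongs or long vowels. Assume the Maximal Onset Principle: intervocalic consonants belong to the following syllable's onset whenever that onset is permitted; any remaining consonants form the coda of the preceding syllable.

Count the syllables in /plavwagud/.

The vowels are a, a, u — 3 nuclei, so 3 syllables.

3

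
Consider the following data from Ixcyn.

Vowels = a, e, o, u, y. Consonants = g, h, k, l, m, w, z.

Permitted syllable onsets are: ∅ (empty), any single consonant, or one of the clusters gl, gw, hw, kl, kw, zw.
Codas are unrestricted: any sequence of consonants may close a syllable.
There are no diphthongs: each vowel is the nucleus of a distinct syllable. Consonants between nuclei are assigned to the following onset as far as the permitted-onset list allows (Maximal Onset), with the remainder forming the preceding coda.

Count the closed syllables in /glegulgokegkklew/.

3

Vowels present: e, u, o, e, e; each is a nucleus, giving 5 syllables.
Between /e/ (V1) and /u/ (V2): /g/ → onset of the next syllable (single consonants are always licit onsets).
Between /u/ (V2) and /o/ (V3): /lg/ — longest licit onset from the right is /g/, leaving /l/ as coda.
Between /o/ (V3) and /e/ (V4): /k/ → onset of the next syllable (single consonants are always licit onsets).
Between /e/ (V4) and /e/ (V5): /gkkl/ — longest licit onset from the right is /kl/, leaving /gk/ as coda.
Result: gle.gul.go.kegk.klew.
Classifying each syllable: /gle/ (open), /gul/ (closed), /go/ (open), /kegk/ (closed), /klew/ (closed).
Closed syllables: 3.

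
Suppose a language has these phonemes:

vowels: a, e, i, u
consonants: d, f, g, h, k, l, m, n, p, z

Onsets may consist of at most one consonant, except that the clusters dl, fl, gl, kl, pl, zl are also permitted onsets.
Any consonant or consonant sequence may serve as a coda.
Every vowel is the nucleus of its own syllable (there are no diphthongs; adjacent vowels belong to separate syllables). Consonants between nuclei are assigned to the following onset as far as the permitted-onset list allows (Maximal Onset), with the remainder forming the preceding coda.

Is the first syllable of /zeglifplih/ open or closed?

Vowels present: e, i, i; each is a nucleus, giving 3 syllables.
V1 /e/ – V2 /i/: cluster /gl/ — /gl/ is itself a permitted onset, so the whole cluster goes right; preceding coda = ∅.
V2 /i/ – V3 /i/: /fpl/; trying suffixes from longest down, /pl/ is the first permitted one, so coda /f/ | onset /pl/.
Syllabification: ze.glif.plih.
Syllable 1 is /ze/; it ends in its nucleus with no coda, so it is open.

open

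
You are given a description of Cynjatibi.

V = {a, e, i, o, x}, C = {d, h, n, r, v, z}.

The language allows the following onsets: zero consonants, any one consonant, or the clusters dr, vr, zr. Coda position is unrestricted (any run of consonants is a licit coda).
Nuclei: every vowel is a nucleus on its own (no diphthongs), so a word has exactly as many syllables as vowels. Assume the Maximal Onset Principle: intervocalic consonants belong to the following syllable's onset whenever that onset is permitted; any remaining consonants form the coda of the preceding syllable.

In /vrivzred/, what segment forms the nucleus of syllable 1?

Nuclei (vowels): i, e → 2 syllables.
The first nucleus (vowel 1 from the left) is /i/.

i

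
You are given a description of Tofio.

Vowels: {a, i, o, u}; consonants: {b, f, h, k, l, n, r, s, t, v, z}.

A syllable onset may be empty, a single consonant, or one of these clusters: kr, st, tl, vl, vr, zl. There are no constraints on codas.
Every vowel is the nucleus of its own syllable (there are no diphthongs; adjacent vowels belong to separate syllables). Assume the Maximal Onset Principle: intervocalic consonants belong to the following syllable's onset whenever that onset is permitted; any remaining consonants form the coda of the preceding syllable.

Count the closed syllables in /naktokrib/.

2

Vowels present: a, o, i; each is a nucleus, giving 3 syllables.
σ1/σ2 boundary: /kt/ splits as /k/ + /t/ (/t/ is the longest suffix that is a licit onset).
σ2/σ3 boundary: /kr/ — entire cluster is a permitted onset → onset /kr/, coda ∅.
Putting it together: nak.to.krib.
Classifying each syllable: /nak/ (closed), /to/ (open), /krib/ (closed).
Closed syllables: 2.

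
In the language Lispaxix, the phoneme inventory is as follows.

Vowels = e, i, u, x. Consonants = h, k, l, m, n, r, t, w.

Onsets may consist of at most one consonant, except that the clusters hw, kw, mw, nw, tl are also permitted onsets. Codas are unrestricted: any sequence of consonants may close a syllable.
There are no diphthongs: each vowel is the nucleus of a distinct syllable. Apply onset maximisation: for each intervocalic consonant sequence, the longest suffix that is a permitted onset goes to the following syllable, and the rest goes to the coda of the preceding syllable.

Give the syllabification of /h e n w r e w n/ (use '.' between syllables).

henw.rewn

The vowels are e, e — 2 nuclei, so 2 syllables.
Between /e/ (V1) and /e/ (V2): /nwr/ — longest licit onset from the right is /r/, leaving /nw/ as coda.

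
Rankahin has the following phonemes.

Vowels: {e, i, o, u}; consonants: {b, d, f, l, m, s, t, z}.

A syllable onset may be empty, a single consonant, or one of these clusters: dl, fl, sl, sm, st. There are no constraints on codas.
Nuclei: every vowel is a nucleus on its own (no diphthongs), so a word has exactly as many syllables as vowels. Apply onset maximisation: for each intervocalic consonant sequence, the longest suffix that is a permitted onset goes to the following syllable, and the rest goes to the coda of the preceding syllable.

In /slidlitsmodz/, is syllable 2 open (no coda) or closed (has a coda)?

The vowels are i, i, o — 3 nuclei, so 3 syllables.
σ1/σ2 boundary: /dl/ is a licit onset in full, so it all attaches to the next syllable.
σ2/σ3 boundary: /tsm/ — longest licit onset from the right is /sm/, leaving /t/ as coda.
Putting it together: sli.dlit.smodz.
Syllable 2 is /dlit/ with coda /t/, so it is closed.

closed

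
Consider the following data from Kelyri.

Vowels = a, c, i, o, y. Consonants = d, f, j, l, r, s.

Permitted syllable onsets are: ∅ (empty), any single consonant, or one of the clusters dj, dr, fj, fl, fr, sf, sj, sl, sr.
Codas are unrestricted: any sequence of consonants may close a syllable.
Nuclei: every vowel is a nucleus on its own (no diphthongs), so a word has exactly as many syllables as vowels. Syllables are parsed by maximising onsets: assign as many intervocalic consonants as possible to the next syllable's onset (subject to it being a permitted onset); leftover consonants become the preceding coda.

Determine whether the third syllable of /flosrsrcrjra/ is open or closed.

open

The vowels are o, c, a — 3 nuclei, so 3 syllables.
/o…c/ gap (V1→V2): /srsr/; trying suffixes from longest down, /sr/ is the first permitted one, so coda /sr/ | onset /sr/.
/c…a/ gap (V2→V3): cluster /rjr/ — the longest permitted-onset suffix is /r/; onset = /r/, preceding coda = /rj/.
So the parse is flosr.srcrj.ra.
Syllable 3 is /ra/; it ends in its nucleus with no coda, so it is open.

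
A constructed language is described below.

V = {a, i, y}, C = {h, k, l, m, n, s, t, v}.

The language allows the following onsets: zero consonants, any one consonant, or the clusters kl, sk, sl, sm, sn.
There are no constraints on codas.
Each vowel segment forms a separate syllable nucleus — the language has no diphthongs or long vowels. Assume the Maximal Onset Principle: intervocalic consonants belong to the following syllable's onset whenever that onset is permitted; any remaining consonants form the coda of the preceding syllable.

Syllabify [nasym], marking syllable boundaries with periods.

Vowels present: a, y; each is a nucleus, giving 2 syllables.
V1 /a/ – V2 /y/: /s/ → onset of the next syllable (single consonants are always licit onsets).

na.sym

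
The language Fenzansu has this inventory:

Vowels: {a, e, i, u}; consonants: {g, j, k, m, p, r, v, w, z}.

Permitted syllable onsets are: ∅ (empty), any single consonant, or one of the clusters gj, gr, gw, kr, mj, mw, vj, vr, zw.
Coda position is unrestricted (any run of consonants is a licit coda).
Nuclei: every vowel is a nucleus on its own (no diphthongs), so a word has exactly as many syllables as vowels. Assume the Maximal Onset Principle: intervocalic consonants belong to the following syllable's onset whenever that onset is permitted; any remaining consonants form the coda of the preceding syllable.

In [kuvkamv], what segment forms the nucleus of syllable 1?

u

Nuclei (vowels): u, a → 2 syllables.
The first nucleus (vowel 1 from the left) is /u/.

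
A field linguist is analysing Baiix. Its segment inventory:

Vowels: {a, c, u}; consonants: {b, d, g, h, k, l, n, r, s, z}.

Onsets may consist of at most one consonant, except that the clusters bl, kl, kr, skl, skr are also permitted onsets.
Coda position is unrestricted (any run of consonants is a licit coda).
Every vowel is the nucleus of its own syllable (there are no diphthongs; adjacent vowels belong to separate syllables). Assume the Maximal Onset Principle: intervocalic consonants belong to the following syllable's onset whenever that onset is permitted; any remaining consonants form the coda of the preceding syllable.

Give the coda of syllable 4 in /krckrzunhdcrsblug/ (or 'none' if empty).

g

Vowels present: c, u, c, u; each is a nucleus, giving 4 syllables.
Between /c/ (V1) and /u/ (V2): /krz/ — longest licit onset from the right is /z/, leaving /kr/ as coda.
Between /u/ (V2) and /c/ (V3): cluster /nhd/ — the longest permitted-onset suffix is /d/; onset = /d/, preceding coda = /nh/.
Between /c/ (V3) and /u/ (V4): cluster /rsbl/ — the longest permitted-onset suffix is /bl/; onset = /bl/, preceding coda = /rs/.
So the parse is krckr.zunh.dcrs.blug.
Syllable 4 is /blug/: onset /bl/, nucleus /u/, coda /g/.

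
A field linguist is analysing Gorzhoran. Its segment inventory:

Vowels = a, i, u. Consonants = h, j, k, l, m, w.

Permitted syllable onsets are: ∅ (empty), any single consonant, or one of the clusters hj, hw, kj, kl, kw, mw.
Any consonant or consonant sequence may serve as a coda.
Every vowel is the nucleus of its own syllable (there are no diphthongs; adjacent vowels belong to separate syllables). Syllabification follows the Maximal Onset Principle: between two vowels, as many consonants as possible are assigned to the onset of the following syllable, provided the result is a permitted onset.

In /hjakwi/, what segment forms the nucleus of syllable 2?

Nuclei (vowels): a, i → 2 syllables.
The second nucleus (vowel 2 from the left) is /i/.

i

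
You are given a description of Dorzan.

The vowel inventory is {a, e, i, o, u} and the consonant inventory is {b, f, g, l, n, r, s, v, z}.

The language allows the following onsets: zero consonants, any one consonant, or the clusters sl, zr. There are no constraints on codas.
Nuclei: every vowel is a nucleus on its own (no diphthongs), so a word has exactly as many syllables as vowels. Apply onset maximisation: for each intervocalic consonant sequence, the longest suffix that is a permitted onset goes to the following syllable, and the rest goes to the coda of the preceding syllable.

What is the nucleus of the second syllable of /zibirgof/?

Vowels present: i, i, o; each is a nucleus, giving 3 syllables.
The second nucleus (vowel 2 from the left) is /i/.

i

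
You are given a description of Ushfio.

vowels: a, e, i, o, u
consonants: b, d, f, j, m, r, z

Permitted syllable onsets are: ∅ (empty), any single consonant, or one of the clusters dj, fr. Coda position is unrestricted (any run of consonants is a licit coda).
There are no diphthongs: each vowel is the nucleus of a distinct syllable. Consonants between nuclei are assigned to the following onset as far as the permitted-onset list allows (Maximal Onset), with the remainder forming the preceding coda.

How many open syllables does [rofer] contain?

1

Vowels present: o, e; each is a nucleus, giving 2 syllables.
/o…e/ gap (V1→V2): just /f/ — single C goes to the following onset.
Putting it together: ro.fer.
Classifying each syllable: /ro/ (open), /fer/ (closed).
Open syllables: 1.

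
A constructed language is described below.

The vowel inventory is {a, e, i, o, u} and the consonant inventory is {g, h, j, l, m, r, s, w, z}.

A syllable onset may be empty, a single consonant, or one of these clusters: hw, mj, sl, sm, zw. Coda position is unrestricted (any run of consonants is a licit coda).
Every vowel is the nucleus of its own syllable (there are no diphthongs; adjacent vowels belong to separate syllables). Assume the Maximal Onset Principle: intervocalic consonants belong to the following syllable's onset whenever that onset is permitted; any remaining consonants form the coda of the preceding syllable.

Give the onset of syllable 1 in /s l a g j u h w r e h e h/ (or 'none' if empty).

Vowels present: a, u, e, e; each is a nucleus, giving 4 syllables.
V1 /a/ – V2 /u/: /gj/ — longest licit onset from the right is /j/, leaving /g/ as coda.
V2 /u/ – V3 /e/: /hwr/ — longest licit onset from the right is /r/, leaving /hw/ as coda.
V3 /e/ – V4 /e/: /h/ → onset of the next syllable (single consonants are always licit onsets).
Syllabification: slag.juhw.re.heh.
Syllable 1 is /slag/: onset /sl/, nucleus /a/, coda /g/.

sl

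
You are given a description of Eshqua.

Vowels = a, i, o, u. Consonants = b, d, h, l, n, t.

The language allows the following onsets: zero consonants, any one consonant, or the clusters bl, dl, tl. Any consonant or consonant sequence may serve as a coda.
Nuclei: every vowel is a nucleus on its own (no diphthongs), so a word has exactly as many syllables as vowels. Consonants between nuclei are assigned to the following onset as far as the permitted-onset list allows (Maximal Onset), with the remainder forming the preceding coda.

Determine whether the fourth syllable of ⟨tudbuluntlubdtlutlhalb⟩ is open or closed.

closed

Nuclei (vowels): u, u, u, u, u, a → 6 syllables.
V1 /u/ – V2 /u/: /db/; trying suffixes from longest down, /b/ is the first permitted one, so coda /d/ | onset /b/.
V2 /u/ – V3 /u/: /l/ is a single consonant, so it becomes the next onset.
V3 /u/ – V4 /u/: /ntl/ — longest licit onset from the right is /tl/, leaving /n/ as coda.
V4 /u/ – V5 /u/: /bdtl/; trying suffixes from longest down, /tl/ is the first permitted one, so coda /bd/ | onset /tl/.
V5 /u/ – V6 /a/: cluster /tlh/ — the longest permitted-onset suffix is /h/; onset = /h/, preceding coda = /tl/.
Syllabification: tud.bu.lun.tlubd.tlutl.halb.
Syllable 4 is /tlubd/ with coda /bd/, so it is closed.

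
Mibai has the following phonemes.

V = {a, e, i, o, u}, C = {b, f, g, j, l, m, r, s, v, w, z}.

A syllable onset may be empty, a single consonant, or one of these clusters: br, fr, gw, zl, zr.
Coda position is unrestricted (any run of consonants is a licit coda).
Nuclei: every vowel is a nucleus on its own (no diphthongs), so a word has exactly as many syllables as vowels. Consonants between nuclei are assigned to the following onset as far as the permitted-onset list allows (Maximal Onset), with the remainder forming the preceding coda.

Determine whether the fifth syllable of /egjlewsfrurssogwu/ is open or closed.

open

The vowels are e, e, u, o, u — 5 nuclei, so 5 syllables.
σ1/σ2 boundary: cluster /gjl/ — the longest permitted-onset suffix is /l/; onset = /l/, preceding coda = /gj/.
σ2/σ3 boundary: /wsfr/; trying suffixes from longest down, /fr/ is the first permitted one, so coda /ws/ | onset /fr/.
σ3/σ4 boundary: /rss/ — longest licit onset from the right is /s/, leaving /rs/ as coda.
σ4/σ5 boundary: /gw/ is a licit onset in full, so it all attaches to the next syllable.
Result: egj.lews.frurs.so.gwu.
Syllable 5 is /gwu/; it ends in its nucleus with no coda, so it is open.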